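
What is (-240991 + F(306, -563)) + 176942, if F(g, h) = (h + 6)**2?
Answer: 246200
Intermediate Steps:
F(g, h) = (6 + h)**2
(-240991 + F(306, -563)) + 176942 = (-240991 + (6 - 563)**2) + 176942 = (-240991 + (-557)**2) + 176942 = (-240991 + 310249) + 176942 = 69258 + 176942 = 246200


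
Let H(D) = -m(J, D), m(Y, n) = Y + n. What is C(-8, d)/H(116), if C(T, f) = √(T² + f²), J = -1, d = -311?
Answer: -√96785/115 ≈ -2.7052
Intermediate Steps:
H(D) = 1 - D (H(D) = -(-1 + D) = 1 - D)
C(-8, d)/H(116) = √((-8)² + (-311)²)/(1 - 1*116) = √(64 + 96721)/(1 - 116) = √96785/(-115) = √96785*(-1/115) = -√96785/115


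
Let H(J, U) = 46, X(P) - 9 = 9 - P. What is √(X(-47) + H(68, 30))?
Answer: √111 ≈ 10.536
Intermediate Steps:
X(P) = 18 - P (X(P) = 9 + (9 - P) = 18 - P)
√(X(-47) + H(68, 30)) = √((18 - 1*(-47)) + 46) = √((18 + 47) + 46) = √(65 + 46) = √111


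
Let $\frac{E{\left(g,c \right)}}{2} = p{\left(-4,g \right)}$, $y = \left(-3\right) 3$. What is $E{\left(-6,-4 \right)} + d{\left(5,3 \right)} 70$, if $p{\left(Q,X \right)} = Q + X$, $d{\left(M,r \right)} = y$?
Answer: $-650$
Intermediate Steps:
$y = -9$
$d{\left(M,r \right)} = -9$
$E{\left(g,c \right)} = -8 + 2 g$ ($E{\left(g,c \right)} = 2 \left(-4 + g\right) = -8 + 2 g$)
$E{\left(-6,-4 \right)} + d{\left(5,3 \right)} 70 = \left(-8 + 2 \left(-6\right)\right) - 630 = \left(-8 - 12\right) - 630 = -20 - 630 = -650$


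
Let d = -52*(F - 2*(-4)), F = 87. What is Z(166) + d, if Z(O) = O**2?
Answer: 22616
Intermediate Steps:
d = -4940 (d = -52*(87 - 2*(-4)) = -52*(87 + 8) = -52*95 = -4940)
Z(166) + d = 166**2 - 4940 = 27556 - 4940 = 22616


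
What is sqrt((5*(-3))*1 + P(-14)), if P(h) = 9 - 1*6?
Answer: 2*I*sqrt(3) ≈ 3.4641*I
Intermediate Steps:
P(h) = 3 (P(h) = 9 - 6 = 3)
sqrt((5*(-3))*1 + P(-14)) = sqrt((5*(-3))*1 + 3) = sqrt(-15*1 + 3) = sqrt(-15 + 3) = sqrt(-12) = 2*I*sqrt(3)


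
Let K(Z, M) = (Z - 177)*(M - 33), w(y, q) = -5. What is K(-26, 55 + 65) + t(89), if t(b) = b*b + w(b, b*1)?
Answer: -9745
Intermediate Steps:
K(Z, M) = (-177 + Z)*(-33 + M)
t(b) = -5 + b² (t(b) = b*b - 5 = b² - 5 = -5 + b²)
K(-26, 55 + 65) + t(89) = (5841 - 177*(55 + 65) - 33*(-26) + (55 + 65)*(-26)) + (-5 + 89²) = (5841 - 177*120 + 858 + 120*(-26)) + (-5 + 7921) = (5841 - 21240 + 858 - 3120) + 7916 = -17661 + 7916 = -9745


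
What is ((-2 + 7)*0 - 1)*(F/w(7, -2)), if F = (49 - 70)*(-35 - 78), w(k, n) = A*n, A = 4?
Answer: 2373/8 ≈ 296.63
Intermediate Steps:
w(k, n) = 4*n
F = 2373 (F = -21*(-113) = 2373)
((-2 + 7)*0 - 1)*(F/w(7, -2)) = ((-2 + 7)*0 - 1)*(2373/((4*(-2)))) = (5*0 - 1)*(2373/(-8)) = (0 - 1)*(2373*(-⅛)) = -1*(-2373/8) = 2373/8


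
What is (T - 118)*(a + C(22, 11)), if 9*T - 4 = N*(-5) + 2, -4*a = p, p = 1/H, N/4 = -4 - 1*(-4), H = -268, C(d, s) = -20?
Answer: 471658/201 ≈ 2346.6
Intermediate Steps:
N = 0 (N = 4*(-4 - 1*(-4)) = 4*(-4 + 4) = 4*0 = 0)
p = -1/268 (p = 1/(-268) = -1/268 ≈ -0.0037313)
a = 1/1072 (a = -¼*(-1/268) = 1/1072 ≈ 0.00093284)
T = ⅔ (T = 4/9 + (0*(-5) + 2)/9 = 4/9 + (0 + 2)/9 = 4/9 + (⅑)*2 = 4/9 + 2/9 = ⅔ ≈ 0.66667)
(T - 118)*(a + C(22, 11)) = (⅔ - 118)*(1/1072 - 20) = -352/3*(-21439/1072) = 471658/201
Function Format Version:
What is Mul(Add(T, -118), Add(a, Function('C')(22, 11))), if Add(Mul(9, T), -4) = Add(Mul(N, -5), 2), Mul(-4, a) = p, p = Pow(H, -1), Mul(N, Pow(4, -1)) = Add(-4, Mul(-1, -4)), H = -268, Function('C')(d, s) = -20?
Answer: Rational(471658, 201) ≈ 2346.6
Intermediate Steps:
N = 0 (N = Mul(4, Add(-4, Mul(-1, -4))) = Mul(4, Add(-4, 4)) = Mul(4, 0) = 0)
p = Rational(-1, 268) (p = Pow(-268, -1) = Rational(-1, 268) ≈ -0.0037313)
a = Rational(1, 1072) (a = Mul(Rational(-1, 4), Rational(-1, 268)) = Rational(1, 1072) ≈ 0.00093284)
T = Rational(2, 3) (T = Add(Rational(4, 9), Mul(Rational(1, 9), Add(Mul(0, -5), 2))) = Add(Rational(4, 9), Mul(Rational(1, 9), Add(0, 2))) = Add(Rational(4, 9), Mul(Rational(1, 9), 2)) = Add(Rational(4, 9), Rational(2, 9)) = Rational(2, 3) ≈ 0.66667)
Mul(Add(T, -118), Add(a, Function('C')(22, 11))) = Mul(Add(Rational(2, 3), -118), Add(Rational(1, 1072), -20)) = Mul(Rational(-352, 3), Rational(-21439, 1072)) = Rational(471658, 201)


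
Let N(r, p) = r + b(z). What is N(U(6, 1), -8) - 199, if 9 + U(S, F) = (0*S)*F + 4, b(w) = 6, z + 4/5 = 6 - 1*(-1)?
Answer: -198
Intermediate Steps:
z = 31/5 (z = -⅘ + (6 - 1*(-1)) = -⅘ + (6 + 1) = -⅘ + 7 = 31/5 ≈ 6.2000)
U(S, F) = -5 (U(S, F) = -9 + ((0*S)*F + 4) = -9 + (0*F + 4) = -9 + (0 + 4) = -9 + 4 = -5)
N(r, p) = 6 + r (N(r, p) = r + 6 = 6 + r)
N(U(6, 1), -8) - 199 = (6 - 5) - 199 = 1 - 199 = -198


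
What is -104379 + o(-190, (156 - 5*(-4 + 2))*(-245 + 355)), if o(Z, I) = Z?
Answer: -104569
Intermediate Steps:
-104379 + o(-190, (156 - 5*(-4 + 2))*(-245 + 355)) = -104379 - 190 = -104569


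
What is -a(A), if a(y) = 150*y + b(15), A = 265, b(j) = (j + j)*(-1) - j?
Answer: -39705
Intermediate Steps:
b(j) = -3*j (b(j) = (2*j)*(-1) - j = -2*j - j = -3*j)
a(y) = -45 + 150*y (a(y) = 150*y - 3*15 = 150*y - 45 = -45 + 150*y)
-a(A) = -(-45 + 150*265) = -(-45 + 39750) = -1*39705 = -39705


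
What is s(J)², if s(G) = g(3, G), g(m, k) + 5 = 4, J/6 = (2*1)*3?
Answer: 1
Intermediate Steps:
J = 36 (J = 6*((2*1)*3) = 6*(2*3) = 6*6 = 36)
g(m, k) = -1 (g(m, k) = -5 + 4 = -1)
s(G) = -1
s(J)² = (-1)² = 1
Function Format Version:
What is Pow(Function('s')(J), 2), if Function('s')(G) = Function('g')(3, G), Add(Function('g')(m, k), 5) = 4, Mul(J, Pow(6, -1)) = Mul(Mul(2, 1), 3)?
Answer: 1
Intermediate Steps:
J = 36 (J = Mul(6, Mul(Mul(2, 1), 3)) = Mul(6, Mul(2, 3)) = Mul(6, 6) = 36)
Function('g')(m, k) = -1 (Function('g')(m, k) = Add(-5, 4) = -1)
Function('s')(G) = -1
Pow(Function('s')(J), 2) = Pow(-1, 2) = 1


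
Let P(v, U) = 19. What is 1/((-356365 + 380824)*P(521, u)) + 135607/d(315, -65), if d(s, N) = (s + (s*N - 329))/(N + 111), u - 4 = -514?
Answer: -2898893329273/9521668569 ≈ -304.45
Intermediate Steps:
u = -510 (u = 4 - 514 = -510)
d(s, N) = (-329 + s + N*s)/(111 + N) (d(s, N) = (s + (N*s - 329))/(111 + N) = (s + (-329 + N*s))/(111 + N) = (-329 + s + N*s)/(111 + N))
1/((-356365 + 380824)*P(521, u)) + 135607/d(315, -65) = 1/((-356365 + 380824)*19) + 135607/(((-329 + 315 - 65*315)/(111 - 65))) = (1/19)/24459 + 135607/(((-329 + 315 - 20475)/46)) = (1/24459)*(1/19) + 135607/(((1/46)*(-20489))) = 1/464721 + 135607/(-20489/46) = 1/464721 + 135607*(-46/20489) = 1/464721 - 6237922/20489 = -2898893329273/9521668569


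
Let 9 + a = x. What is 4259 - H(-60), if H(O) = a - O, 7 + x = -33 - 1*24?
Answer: 4272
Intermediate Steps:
x = -64 (x = -7 + (-33 - 1*24) = -7 + (-33 - 24) = -7 - 57 = -64)
a = -73 (a = -9 - 64 = -73)
H(O) = -73 - O
4259 - H(-60) = 4259 - (-73 - 1*(-60)) = 4259 - (-73 + 60) = 4259 - 1*(-13) = 4259 + 13 = 4272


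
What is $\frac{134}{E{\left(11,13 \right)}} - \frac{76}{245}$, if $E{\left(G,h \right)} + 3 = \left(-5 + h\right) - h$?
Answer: $- \frac{16719}{980} \approx -17.06$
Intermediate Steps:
$E{\left(G,h \right)} = -8$ ($E{\left(G,h \right)} = -3 + \left(\left(-5 + h\right) - h\right) = -3 - 5 = -8$)
$\frac{134}{E{\left(11,13 \right)}} - \frac{76}{245} = \frac{134}{-8} - \frac{76}{245} = 134 \left(- \frac{1}{8}\right) - \frac{76}{245} = - \frac{67}{4} - \frac{76}{245} = - \frac{16719}{980}$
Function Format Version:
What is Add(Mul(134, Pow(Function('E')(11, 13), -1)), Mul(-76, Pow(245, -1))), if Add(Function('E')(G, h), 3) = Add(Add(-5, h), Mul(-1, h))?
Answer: Rational(-16719, 980) ≈ -17.060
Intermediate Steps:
Function('E')(G, h) = -8 (Function('E')(G, h) = Add(-3, Add(Add(-5, h), Mul(-1, h))) = Add(-3, -5) = -8)
Add(Mul(134, Pow(Function('E')(11, 13), -1)), Mul(-76, Pow(245, -1))) = Add(Mul(134, Pow(-8, -1)), Mul(-76, Pow(245, -1))) = Add(Mul(134, Rational(-1, 8)), Mul(-76, Rational(1, 245))) = Add(Rational(-67, 4), Rational(-76, 245)) = Rational(-16719, 980)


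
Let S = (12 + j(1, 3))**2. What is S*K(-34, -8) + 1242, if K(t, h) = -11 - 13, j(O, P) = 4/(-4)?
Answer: -1662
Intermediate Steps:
j(O, P) = -1 (j(O, P) = 4*(-1/4) = -1)
S = 121 (S = (12 - 1)**2 = 11**2 = 121)
K(t, h) = -24
S*K(-34, -8) + 1242 = 121*(-24) + 1242 = -2904 + 1242 = -1662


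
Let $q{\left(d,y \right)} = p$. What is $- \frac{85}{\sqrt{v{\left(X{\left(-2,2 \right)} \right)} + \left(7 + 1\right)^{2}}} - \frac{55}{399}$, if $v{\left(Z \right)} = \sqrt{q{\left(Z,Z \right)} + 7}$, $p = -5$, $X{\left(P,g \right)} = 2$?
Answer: $- \frac{55}{399} - \frac{85}{\sqrt{64 + \sqrt{2}}} \approx -10.647$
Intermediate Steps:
$q{\left(d,y \right)} = -5$
$v{\left(Z \right)} = \sqrt{2}$ ($v{\left(Z \right)} = \sqrt{-5 + 7} = \sqrt{2}$)
$- \frac{85}{\sqrt{v{\left(X{\left(-2,2 \right)} \right)} + \left(7 + 1\right)^{2}}} - \frac{55}{399} = - \frac{85}{\sqrt{\sqrt{2} + \left(7 + 1\right)^{2}}} - \frac{55}{399} = - \frac{85}{\sqrt{\sqrt{2} + 8^{2}}} - \frac{55}{399} = - \frac{85}{\sqrt{\sqrt{2} + 64}} - \frac{55}{399} = - \frac{85}{\sqrt{64 + \sqrt{2}}} - \frac{55}{399} = - \frac{55}{399} - \frac{85}{\sqrt{64 + \sqrt{2}}}$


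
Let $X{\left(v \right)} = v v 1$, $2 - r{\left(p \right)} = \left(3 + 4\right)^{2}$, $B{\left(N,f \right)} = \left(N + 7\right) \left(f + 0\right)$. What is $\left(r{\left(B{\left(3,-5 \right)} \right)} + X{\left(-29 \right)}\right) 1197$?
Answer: $950418$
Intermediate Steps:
$B{\left(N,f \right)} = f \left(7 + N\right)$ ($B{\left(N,f \right)} = \left(7 + N\right) f = f \left(7 + N\right)$)
$r{\left(p \right)} = -47$ ($r{\left(p \right)} = 2 - \left(3 + 4\right)^{2} = 2 - 7^{2} = 2 - 49 = -47$)
$X{\left(v \right)} = v^{2}$ ($X{\left(v \right)} = v^{2} \cdot 1 = v^{2}$)
$\left(r{\left(B{\left(3,-5 \right)} \right)} + X{\left(-29 \right)}\right) 1197 = \left(-47 + \left(-29\right)^{2}\right) 1197 = \left(-47 + 841\right) 1197 = 794 \cdot 1197 = 950418$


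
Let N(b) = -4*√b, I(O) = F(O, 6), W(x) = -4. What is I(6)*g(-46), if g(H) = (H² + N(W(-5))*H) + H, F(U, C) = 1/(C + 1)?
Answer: 2070/7 + 368*I/7 ≈ 295.71 + 52.571*I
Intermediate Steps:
F(U, C) = 1/(1 + C)
I(O) = ⅐ (I(O) = 1/(1 + 6) = 1/7 = ⅐)
g(H) = H + H² - 8*I*H (g(H) = (H² + (-8*I)*H) + H = (H² - 8*I*H) + H = H + H² - 8*I*H)
I(6)*g(-46) = (-46*(1 - 46 - 8*I))/7 = (-46*(-45 - 8*I))/7 = (2070 + 368*I)/7 = 2070/7 + 368*I/7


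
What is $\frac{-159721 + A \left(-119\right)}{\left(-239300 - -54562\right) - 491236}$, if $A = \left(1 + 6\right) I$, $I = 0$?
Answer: $\frac{159721}{675974} \approx 0.23628$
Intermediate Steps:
$A = 0$ ($A = \left(1 + 6\right) 0 = 7 \cdot 0 = 0$)
$\frac{-159721 + A \left(-119\right)}{\left(-239300 - -54562\right) - 491236} = \frac{-159721 + 0 \left(-119\right)}{\left(-239300 - -54562\right) - 491236} = \frac{-159721 + 0}{\left(-239300 + 54562\right) - 491236} = - \frac{159721}{-184738 - 491236} = - \frac{159721}{-675974} = \left(-159721\right) \left(- \frac{1}{675974}\right) = \frac{159721}{675974}$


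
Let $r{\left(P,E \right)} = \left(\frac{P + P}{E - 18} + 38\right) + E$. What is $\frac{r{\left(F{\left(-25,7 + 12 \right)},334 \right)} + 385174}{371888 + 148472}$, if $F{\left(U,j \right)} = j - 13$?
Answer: $\frac{30458137}{41108440} \approx 0.74092$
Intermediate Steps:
$F{\left(U,j \right)} = -13 + j$ ($F{\left(U,j \right)} = j - 13 = -13 + j$)
$r{\left(P,E \right)} = 38 + E + \frac{2 P}{-18 + E}$ ($r{\left(P,E \right)} = \left(\frac{2 P}{-18 + E} + 38\right) + E = \left(38 + \frac{2 P}{-18 + E}\right) + E = 38 + E + \frac{2 P}{-18 + E}$)
$\frac{r{\left(F{\left(-25,7 + 12 \right)},334 \right)} + 385174}{371888 + 148472} = \frac{\frac{-684 + 334^{2} + 2 \left(-13 + \left(7 + 12\right)\right) + 20 \cdot 334}{-18 + 334} + 385174}{371888 + 148472} = \frac{\frac{-684 + 111556 + 2 \left(-13 + 19\right) + 6680}{316} + 385174}{520360} = \left(\frac{-684 + 111556 + 2 \cdot 6 + 6680}{316} + 385174\right) \frac{1}{520360} = \left(\frac{-684 + 111556 + 12 + 6680}{316} + 385174\right) \frac{1}{520360} = \left(\frac{1}{316} \cdot 117564 + 385174\right) \frac{1}{520360} = \left(\frac{29391}{79} + 385174\right) \frac{1}{520360} = \frac{30458137}{79} \cdot \frac{1}{520360} = \frac{30458137}{41108440}$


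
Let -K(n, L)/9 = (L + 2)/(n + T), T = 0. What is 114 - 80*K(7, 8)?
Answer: 7998/7 ≈ 1142.6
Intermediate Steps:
K(n, L) = -9*(2 + L)/n (K(n, L) = -9*(L + 2)/(n + 0) = -9*(2 + L)/n)
114 - 80*K(7, 8) = 114 - 720*(-2 - 1*8)/7 = 114 - 720*(-2 - 8)/7 = 114 - 720*(-10)/7 = 114 - 80*(-90/7) = 114 + 7200/7 = 7998/7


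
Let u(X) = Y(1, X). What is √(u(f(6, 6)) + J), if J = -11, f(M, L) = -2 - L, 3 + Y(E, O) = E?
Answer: I*√13 ≈ 3.6056*I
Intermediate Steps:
Y(E, O) = -3 + E
u(X) = -2 (u(X) = -3 + 1 = -2)
√(u(f(6, 6)) + J) = √(-2 - 11) = √(-13) = I*√13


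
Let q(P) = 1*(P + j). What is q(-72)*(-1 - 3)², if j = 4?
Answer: -1088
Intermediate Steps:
q(P) = 4 + P (q(P) = 1*(P + 4) = 1*(4 + P) = 4 + P)
q(-72)*(-1 - 3)² = (4 - 72)*(-1 - 3)² = -68*(-4)² = -68*16 = -1088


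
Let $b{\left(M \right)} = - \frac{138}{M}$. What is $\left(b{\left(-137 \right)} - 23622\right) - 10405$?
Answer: $- \frac{4661561}{137} \approx -34026.0$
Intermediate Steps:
$\left(b{\left(-137 \right)} - 23622\right) - 10405 = \left(- \frac{138}{-137} - 23622\right) - 10405 = \left(\left(-138\right) \left(- \frac{1}{137}\right) - 23622\right) - 10405 = \left(\frac{138}{137} - 23622\right) - 10405 = - \frac{3236076}{137} - 10405 = - \frac{4661561}{137}$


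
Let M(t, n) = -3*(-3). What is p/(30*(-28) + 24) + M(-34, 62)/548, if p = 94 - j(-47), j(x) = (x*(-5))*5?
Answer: 149933/111792 ≈ 1.3412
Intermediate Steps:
j(x) = -25*x (j(x) = -5*x*5 = -25*x)
p = -1081 (p = 94 - (-25)*(-47) = 94 - 1*1175 = 94 - 1175 = -1081)
M(t, n) = 9
p/(30*(-28) + 24) + M(-34, 62)/548 = -1081/(30*(-28) + 24) + 9/548 = -1081/(-840 + 24) + 9*(1/548) = -1081/(-816) + 9/548 = -1081*(-1/816) + 9/548 = 1081/816 + 9/548 = 149933/111792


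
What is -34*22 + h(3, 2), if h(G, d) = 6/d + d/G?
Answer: -2233/3 ≈ -744.33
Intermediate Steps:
-34*22 + h(3, 2) = -34*22 + (6/2 + 2/3) = -748 + (6*(½) + 2*(⅓)) = -748 + (3 + ⅔) = -748 + 11/3 = -2233/3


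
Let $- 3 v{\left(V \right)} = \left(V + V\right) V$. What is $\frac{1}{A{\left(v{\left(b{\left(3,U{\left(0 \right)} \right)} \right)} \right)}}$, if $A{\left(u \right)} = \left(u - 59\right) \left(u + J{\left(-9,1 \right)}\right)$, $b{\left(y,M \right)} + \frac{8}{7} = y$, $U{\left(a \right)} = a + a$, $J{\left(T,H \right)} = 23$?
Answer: $- \frac{21609}{27420473} \approx -0.00078806$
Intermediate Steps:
$U{\left(a \right)} = 2 a$
$b{\left(y,M \right)} = - \frac{8}{7} + y$
$v{\left(V \right)} = - \frac{2 V^{2}}{3}$ ($v{\left(V \right)} = - \frac{\left(V + V\right) V}{3} = - \frac{2 V V}{3} = - \frac{2 V^{2}}{3}$)
$A{\left(u \right)} = \left(-59 + u\right) \left(23 + u\right)$ ($A{\left(u \right)} = \left(u - 59\right) \left(u + 23\right) = \left(-59 + u\right) \left(23 + u\right)$)
$\frac{1}{A{\left(v{\left(b{\left(3,U{\left(0 \right)} \right)} \right)} \right)}} = \frac{1}{-1357 + \left(- \frac{2 \left(- \frac{8}{7} + 3\right)^{2}}{3}\right)^{2} - 36 \left(- \frac{2 \left(- \frac{8}{7} + 3\right)^{2}}{3}\right)} = \frac{1}{-1357 + \left(- \frac{2 \left(\frac{13}{7}\right)^{2}}{3}\right)^{2} - 36 \left(- \frac{2 \left(\frac{13}{7}\right)^{2}}{3}\right)} = \frac{1}{-1357 + \left(\left(- \frac{2}{3}\right) \frac{169}{49}\right)^{2} - 36 \left(\left(- \frac{2}{3}\right) \frac{169}{49}\right)} = \frac{1}{-1357 + \left(- \frac{338}{147}\right)^{2} - - \frac{4056}{49}} = \frac{1}{-1357 + \frac{114244}{21609} + \frac{4056}{49}} = \frac{1}{- \frac{27420473}{21609}} = - \frac{21609}{27420473}$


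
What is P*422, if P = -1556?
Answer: -656632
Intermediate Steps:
P*422 = -1556*422 = -656632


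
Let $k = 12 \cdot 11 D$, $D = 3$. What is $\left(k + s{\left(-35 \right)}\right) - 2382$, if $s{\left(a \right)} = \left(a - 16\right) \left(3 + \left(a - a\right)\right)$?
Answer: $-2139$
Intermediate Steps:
$k = 396$ ($k = 12 \cdot 11 \cdot 3 = 132 \cdot 3 = 396$)
$s{\left(a \right)} = -48 + 3 a$ ($s{\left(a \right)} = \left(-16 + a\right) \left(3 + 0\right) = \left(-16 + a\right) 3 = -48 + 3 a$)
$\left(k + s{\left(-35 \right)}\right) - 2382 = \left(396 + \left(-48 + 3 \left(-35\right)\right)\right) - 2382 = \left(396 - 153\right) - 2382 = 243 - 2382 = -2139$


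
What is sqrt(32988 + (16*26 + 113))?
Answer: 11*sqrt(277) ≈ 183.08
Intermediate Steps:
sqrt(32988 + (16*26 + 113)) = sqrt(32988 + (416 + 113)) = sqrt(32988 + 529) = sqrt(33517) = 11*sqrt(277)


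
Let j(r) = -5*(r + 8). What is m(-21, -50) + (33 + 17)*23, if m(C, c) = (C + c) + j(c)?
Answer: 1289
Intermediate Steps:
j(r) = -40 - 5*r (j(r) = -5*(8 + r) = -40 - 5*r)
m(C, c) = -40 + C - 4*c (m(C, c) = (C + c) + (-40 - 5*c) = -40 + C - 4*c)
m(-21, -50) + (33 + 17)*23 = (-40 - 21 - 4*(-50)) + (33 + 17)*23 = (-40 - 21 + 200) + 50*23 = 139 + 1150 = 1289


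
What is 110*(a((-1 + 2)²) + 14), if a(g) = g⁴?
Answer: 1650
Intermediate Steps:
110*(a((-1 + 2)²) + 14) = 110*(((-1 + 2)²)⁴ + 14) = 110*((1²)⁴ + 14) = 110*(1⁴ + 14) = 110*(1 + 14) = 110*15 = 1650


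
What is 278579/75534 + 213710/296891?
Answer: 14121424147/3203623542 ≈ 4.4080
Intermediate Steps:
278579/75534 + 213710/296891 = 278579*(1/75534) + 213710*(1/296891) = 278579/75534 + 30530/42413 = 14121424147/3203623542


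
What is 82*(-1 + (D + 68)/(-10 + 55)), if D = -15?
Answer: 656/45 ≈ 14.578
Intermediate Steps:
82*(-1 + (D + 68)/(-10 + 55)) = 82*(-1 + (-15 + 68)/(-10 + 55)) = 82*(-1 + 53/45) = 82*(8/45) = 656/45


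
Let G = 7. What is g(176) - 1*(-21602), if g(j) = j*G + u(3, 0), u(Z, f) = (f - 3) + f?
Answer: 22831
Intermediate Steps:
u(Z, f) = -3 + 2*f (u(Z, f) = (-3 + f) + f = -3 + 2*f)
g(j) = -3 + 7*j (g(j) = j*7 + (-3 + 2*0) = 7*j + (-3 + 0) = 7*j - 3 = -3 + 7*j)
g(176) - 1*(-21602) = (-3 + 7*176) - 1*(-21602) = (-3 + 1232) + 21602 = 1229 + 21602 = 22831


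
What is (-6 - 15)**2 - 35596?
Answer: -35155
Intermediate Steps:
(-6 - 15)**2 - 35596 = (-21)**2 - 35596 = 441 - 35596 = -35155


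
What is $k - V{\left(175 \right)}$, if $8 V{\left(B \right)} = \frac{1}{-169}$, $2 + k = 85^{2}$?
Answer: $\frac{9765497}{1352} \approx 7223.0$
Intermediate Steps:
$k = 7223$ ($k = -2 + 85^{2} = -2 + 7225 = 7223$)
$V{\left(B \right)} = - \frac{1}{1352}$ ($V{\left(B \right)} = \frac{1}{8 \left(-169\right)} = \frac{1}{8} \left(- \frac{1}{169}\right) = - \frac{1}{1352}$)
$k - V{\left(175 \right)} = 7223 - - \frac{1}{1352} = 7223 + \frac{1}{1352} = \frac{9765497}{1352}$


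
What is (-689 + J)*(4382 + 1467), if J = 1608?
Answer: 5375231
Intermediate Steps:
(-689 + J)*(4382 + 1467) = (-689 + 1608)*(4382 + 1467) = 919*5849 = 5375231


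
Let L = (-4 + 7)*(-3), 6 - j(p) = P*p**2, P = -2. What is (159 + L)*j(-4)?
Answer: 5700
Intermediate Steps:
j(p) = 6 + 2*p**2 (j(p) = 6 - (-2)*p**2 = 6 + 2*p**2)
L = -9 (L = 3*(-3) = -9)
(159 + L)*j(-4) = (159 - 9)*(6 + 2*(-4)**2) = 150*(6 + 2*16) = 150*(6 + 32) = 150*38 = 5700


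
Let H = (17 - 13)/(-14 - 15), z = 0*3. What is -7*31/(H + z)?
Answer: 6293/4 ≈ 1573.3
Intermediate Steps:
z = 0
H = -4/29 (H = 4/(-29) = 4*(-1/29) = -4/29 ≈ -0.13793)
-7*31/(H + z) = -7*31/(-4/29 + 0) = -217/(-4/29) = -217*(-29)/4 = -1*(-6293/4) = 6293/4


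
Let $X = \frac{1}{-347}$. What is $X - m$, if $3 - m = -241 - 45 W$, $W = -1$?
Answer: $- \frac{69054}{347} \approx -199.0$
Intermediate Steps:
$m = 199$ ($m = 3 - \left(-241 - 45 \left(-1\right)\right) = 3 - \left(-241 - -45\right) = 3 - \left(-241 + 45\right) = 3 - -196 = 3 + 196 = 199$)
$X = - \frac{1}{347} \approx -0.0028818$
$X - m = - \frac{1}{347} - 199 = - \frac{69054}{347}$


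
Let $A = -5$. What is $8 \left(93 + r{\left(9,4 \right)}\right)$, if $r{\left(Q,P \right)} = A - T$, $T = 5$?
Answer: $664$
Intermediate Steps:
$r{\left(Q,P \right)} = -10$ ($r{\left(Q,P \right)} = -5 - 5 = -10$)
$8 \left(93 + r{\left(9,4 \right)}\right) = 8 \left(93 - 10\right) = 8 \cdot 83 = 664$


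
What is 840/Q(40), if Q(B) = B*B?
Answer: 21/40 ≈ 0.52500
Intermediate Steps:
Q(B) = B²
840/Q(40) = 840/(40²) = 840/1600 = 840*(1/1600) = 21/40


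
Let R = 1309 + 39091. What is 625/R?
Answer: 25/1616 ≈ 0.015470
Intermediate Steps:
R = 40400
625/R = 625/40400 = 625*(1/40400) = 25/1616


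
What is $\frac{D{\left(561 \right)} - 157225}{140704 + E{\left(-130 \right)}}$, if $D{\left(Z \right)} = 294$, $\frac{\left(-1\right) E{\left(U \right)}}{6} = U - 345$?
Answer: $- \frac{156931}{143554} \approx -1.0932$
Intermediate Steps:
$E{\left(U \right)} = 2070 - 6 U$ ($E{\left(U \right)} = - 6 \left(U - 345\right) = - 6 \left(-345 + U\right) = 2070 - 6 U$)
$\frac{D{\left(561 \right)} - 157225}{140704 + E{\left(-130 \right)}} = \frac{294 - 157225}{140704 + \left(2070 - -780\right)} = - \frac{156931}{140704 + \left(2070 + 780\right)} = - \frac{156931}{140704 + 2850} = - \frac{156931}{143554}$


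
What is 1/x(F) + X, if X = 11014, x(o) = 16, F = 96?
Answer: 176225/16 ≈ 11014.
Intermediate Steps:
1/x(F) + X = 1/16 + 11014 = 176225/16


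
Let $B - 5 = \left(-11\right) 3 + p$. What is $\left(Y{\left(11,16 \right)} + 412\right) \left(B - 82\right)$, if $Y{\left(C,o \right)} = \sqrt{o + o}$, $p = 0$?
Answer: $-45320 - 440 \sqrt{2} \approx -45942.0$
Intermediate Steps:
$Y{\left(C,o \right)} = \sqrt{2} \sqrt{o}$ ($Y{\left(C,o \right)} = \sqrt{2 o} = \sqrt{2} \sqrt{o}$)
$B = -28$ ($B = 5 + \left(\left(-11\right) 3 + 0\right) = 5 + \left(-33 + 0\right) = 5 - 33 = -28$)
$\left(Y{\left(11,16 \right)} + 412\right) \left(B - 82\right) = \left(\sqrt{2} \sqrt{16} + 412\right) \left(-28 - 82\right) = \left(\sqrt{2} \cdot 4 + 412\right) \left(-110\right) = \left(4 \sqrt{2} + 412\right) \left(-110\right) = \left(412 + 4 \sqrt{2}\right) \left(-110\right) = -45320 - 440 \sqrt{2}$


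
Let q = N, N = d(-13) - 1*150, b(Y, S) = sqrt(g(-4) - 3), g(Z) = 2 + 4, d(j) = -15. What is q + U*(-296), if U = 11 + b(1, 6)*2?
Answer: -3421 - 592*sqrt(3) ≈ -4446.4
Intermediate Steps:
g(Z) = 6
b(Y, S) = sqrt(3) (b(Y, S) = sqrt(6 - 3) = sqrt(3))
N = -165 (N = -15 - 1*150 = -15 - 150 = -165)
U = 11 + 2*sqrt(3) (U = 11 + sqrt(3)*2 = 11 + 2*sqrt(3) ≈ 14.464)
q = -165
q + U*(-296) = -165 + (11 + 2*sqrt(3))*(-296) = -165 + (-3256 - 592*sqrt(3)) = -3421 - 592*sqrt(3)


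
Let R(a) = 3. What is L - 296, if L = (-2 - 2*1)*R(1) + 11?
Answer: -297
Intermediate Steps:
L = -1 (L = (-2 - 2*1)*3 + 11 = (-2 - 2)*3 + 11 = -4*3 + 11 = -12 + 11 = -1)
L - 296 = -1 - 296 = -297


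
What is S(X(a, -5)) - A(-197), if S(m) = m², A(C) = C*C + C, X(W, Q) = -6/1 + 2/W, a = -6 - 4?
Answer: -964339/25 ≈ -38574.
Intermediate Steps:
a = -10
X(W, Q) = -6 + 2/W (X(W, Q) = -6*1 + 2/W = -6 + 2/W)
A(C) = C + C² (A(C) = C² + C = C + C²)
S(X(a, -5)) - A(-197) = (-6 + 2/(-10))² - (-197)*(1 - 197) = (-6 + 2*(-⅒))² - (-197)*(-196) = (-6 - ⅕)² - 1*38612 = (-31/5)² - 38612 = 961/25 - 38612 = -964339/25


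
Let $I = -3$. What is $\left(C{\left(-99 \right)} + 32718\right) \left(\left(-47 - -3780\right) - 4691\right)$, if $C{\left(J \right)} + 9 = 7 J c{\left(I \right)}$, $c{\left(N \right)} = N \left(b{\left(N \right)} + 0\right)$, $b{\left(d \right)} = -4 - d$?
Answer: $-29343540$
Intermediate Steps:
$c{\left(N \right)} = N \left(-4 - N\right)$ ($c{\left(N \right)} = N \left(\left(-4 - N\right) + 0\right) = N \left(-4 - N\right)$)
$C{\left(J \right)} = -9 + 21 J$ ($C{\left(J \right)} = -9 + 7 J \left(\left(-1\right) \left(-3\right) \left(4 - 3\right)\right) = -9 + 7 J \left(\left(-1\right) \left(-3\right) 1\right) = -9 + 7 J 3 = -9 + 21 J$)
$\left(C{\left(-99 \right)} + 32718\right) \left(\left(-47 - -3780\right) - 4691\right) = \left(\left(-9 + 21 \left(-99\right)\right) + 32718\right) \left(\left(-47 - -3780\right) - 4691\right) = \left(\left(-9 - 2079\right) + 32718\right) \left(\left(-47 + 3780\right) - 4691\right) = \left(-2088 + 32718\right) \left(3733 - 4691\right) = 30630 \left(-958\right) = -29343540$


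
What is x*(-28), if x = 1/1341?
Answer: -28/1341 ≈ -0.020880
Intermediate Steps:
x = 1/1341 ≈ 0.00074571
x*(-28) = (1/1341)*(-28) = -28/1341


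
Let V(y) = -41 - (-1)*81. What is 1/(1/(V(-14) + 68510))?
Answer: 68550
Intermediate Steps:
V(y) = 40 (V(y) = -41 - 1*(-81) = -41 + 81 = 40)
1/(1/(V(-14) + 68510)) = 1/(1/(40 + 68510)) = 1/(1/68550) = 68550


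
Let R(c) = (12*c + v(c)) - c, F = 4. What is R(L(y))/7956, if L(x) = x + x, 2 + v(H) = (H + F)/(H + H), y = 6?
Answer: 98/5967 ≈ 0.016424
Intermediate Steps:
v(H) = -2 + (4 + H)/(2*H) (v(H) = -2 + (H + 4)/(H + H) = -2 + (4 + H)/((2*H)) = -2 + (4 + H)*(1/(2*H)) = -2 + (4 + H)/(2*H))
L(x) = 2*x
R(c) = -3/2 + 2/c + 11*c (R(c) = (12*c + (-3/2 + 2/c)) - c = (-3/2 + 2/c + 12*c) - c = -3/2 + 2/c + 11*c)
R(L(y))/7956 = (-3/2 + 2/((2*6)) + 11*(2*6))/7956 = (-3/2 + 2/12 + 11*12)*(1/7956) = (-3/2 + 2*(1/12) + 132)*(1/7956) = (-3/2 + 1/6 + 132)*(1/7956) = (392/3)*(1/7956) = 98/5967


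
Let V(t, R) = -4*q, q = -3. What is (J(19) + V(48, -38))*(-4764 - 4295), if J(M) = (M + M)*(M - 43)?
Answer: 8153100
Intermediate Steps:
V(t, R) = 12 (V(t, R) = -4*(-3) = 12)
J(M) = 2*M*(-43 + M) (J(M) = (2*M)*(-43 + M) = 2*M*(-43 + M))
(J(19) + V(48, -38))*(-4764 - 4295) = (2*19*(-43 + 19) + 12)*(-4764 - 4295) = (2*19*(-24) + 12)*(-9059) = (-912 + 12)*(-9059) = -900*(-9059) = 8153100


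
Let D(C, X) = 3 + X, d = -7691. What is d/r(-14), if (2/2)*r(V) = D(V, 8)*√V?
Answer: 7691*I*√14/154 ≈ 186.86*I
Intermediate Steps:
r(V) = 11*√V (r(V) = (3 + 8)*√V = 11*√V)
d/r(-14) = -7691*(-I*√14/154) = -(-7691)*I*√14/154 = 7691*I*√14/154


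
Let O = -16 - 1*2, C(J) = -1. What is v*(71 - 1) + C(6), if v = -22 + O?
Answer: -2801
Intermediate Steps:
O = -18 (O = -16 - 2 = -18)
v = -40 (v = -22 - 18 = -40)
v*(71 - 1) + C(6) = -40*(71 - 1) - 1 = -40*70 - 1 = -2800 - 1 = -2801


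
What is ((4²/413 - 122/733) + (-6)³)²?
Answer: 4280839148446884/91644847441 ≈ 46711.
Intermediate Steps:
((4²/413 - 122/733) + (-6)³)² = ((16*(1/413) - 122*1/733) - 216)² = ((16/413 - 122/733) - 216)² = (-38658/302729 - 216)² = (-65428122/302729)² = 4280839148446884/91644847441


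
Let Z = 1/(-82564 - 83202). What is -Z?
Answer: 1/165766 ≈ 6.0326e-6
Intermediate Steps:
Z = -1/165766 (Z = 1/(-165766) = -1/165766 ≈ -6.0326e-6)
-Z = -1*(-1/165766) = 1/165766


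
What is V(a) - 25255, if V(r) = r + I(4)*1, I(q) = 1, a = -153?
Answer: -25407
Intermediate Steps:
V(r) = 1 + r (V(r) = r + 1*1 = r + 1 = 1 + r)
V(a) - 25255 = (1 - 153) - 25255 = -152 - 25255 = -25407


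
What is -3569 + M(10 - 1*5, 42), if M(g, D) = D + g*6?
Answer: -3497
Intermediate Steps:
M(g, D) = D + 6*g
-3569 + M(10 - 1*5, 42) = -3569 + (42 + 6*(10 - 1*5)) = -3569 + (42 + 6*(10 - 5)) = -3569 + (42 + 6*5) = -3569 + (42 + 30) = -3569 + 72 = -3497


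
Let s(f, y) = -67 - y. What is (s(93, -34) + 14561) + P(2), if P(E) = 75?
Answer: 14603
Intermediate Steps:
(s(93, -34) + 14561) + P(2) = ((-67 - 1*(-34)) + 14561) + 75 = ((-67 + 34) + 14561) + 75 = (-33 + 14561) + 75 = 14528 + 75 = 14603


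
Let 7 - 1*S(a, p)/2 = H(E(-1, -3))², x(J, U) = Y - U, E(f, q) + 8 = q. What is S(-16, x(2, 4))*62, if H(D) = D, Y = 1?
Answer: -14136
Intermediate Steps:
E(f, q) = -8 + q
x(J, U) = 1 - U
S(a, p) = -228 (S(a, p) = 14 - 2*(-8 - 3)² = 14 - 2*(-11)² = 14 - 2*121 = 14 - 242 = -228)
S(-16, x(2, 4))*62 = -228*62 = -14136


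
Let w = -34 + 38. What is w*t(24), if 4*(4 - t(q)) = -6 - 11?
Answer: 33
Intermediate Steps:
w = 4
t(q) = 33/4 (t(q) = 4 - (-6 - 11)/4 = 4 - ¼*(-17) = 4 + 17/4 = 33/4)
w*t(24) = 4*(33/4) = 33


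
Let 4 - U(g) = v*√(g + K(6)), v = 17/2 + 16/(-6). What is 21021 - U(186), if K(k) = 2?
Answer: 21017 + 35*√47/3 ≈ 21097.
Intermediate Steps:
v = 35/6 (v = 17*(½) + 16*(-⅙) = 17/2 - 8/3 = 35/6 ≈ 5.8333)
U(g) = 4 - 35*√(2 + g)/6 (U(g) = 4 - 35*√(g + 2)/6 = 4 - 35*√(2 + g)/6)
21021 - U(186) = 21021 - (4 - 35*√(2 + 186)/6) = 21021 - (4 - 35*√47/3) = 21021 + (-4 + 35*√47/3) = 21017 + 35*√47/3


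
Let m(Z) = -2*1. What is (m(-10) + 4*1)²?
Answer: 4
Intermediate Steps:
m(Z) = -2
(m(-10) + 4*1)² = (-2 + 4*1)² = (-2 + 4)² = 2² = 4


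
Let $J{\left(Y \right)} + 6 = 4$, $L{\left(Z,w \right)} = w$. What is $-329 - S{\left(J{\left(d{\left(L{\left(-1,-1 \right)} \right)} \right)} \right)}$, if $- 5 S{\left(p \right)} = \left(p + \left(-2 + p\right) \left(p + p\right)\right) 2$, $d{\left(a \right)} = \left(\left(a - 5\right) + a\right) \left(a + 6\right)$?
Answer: $- \frac{1617}{5} \approx -323.4$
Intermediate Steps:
$d{\left(a \right)} = \left(-5 + 2 a\right) \left(6 + a\right)$ ($d{\left(a \right)} = \left(\left(-5 + a\right) + a\right) \left(6 + a\right) = \left(-5 + 2 a\right) \left(6 + a\right)$)
$J{\left(Y \right)} = -2$ ($J{\left(Y \right)} = -6 + 4 = -2$)
$S{\left(p \right)} = - \frac{2 p}{5} - \frac{4 p \left(-2 + p\right)}{5}$ ($S{\left(p \right)} = - \frac{\left(p + \left(-2 + p\right) \left(p + p\right)\right) 2}{5} = - \frac{\left(p + \left(-2 + p\right) 2 p\right) 2}{5} = - \frac{\left(p + 2 p \left(-2 + p\right)\right) 2}{5} = - \frac{2 p + 4 p \left(-2 + p\right)}{5} = - \frac{2 p}{5} - \frac{4 p \left(-2 + p\right)}{5}$)
$-329 - S{\left(J{\left(d{\left(L{\left(-1,-1 \right)} \right)} \right)} \right)} = -329 - \frac{2}{5} \left(-2\right) \left(3 - -4\right) = -329 - \frac{2}{5} \left(-2\right) \left(3 + 4\right) = -329 - \frac{2}{5} \left(-2\right) 7 = -329 - - \frac{28}{5} = -329 + \frac{28}{5} = - \frac{1617}{5}$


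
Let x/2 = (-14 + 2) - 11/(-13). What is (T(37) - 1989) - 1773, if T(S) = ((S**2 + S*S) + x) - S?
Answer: -14083/13 ≈ -1083.3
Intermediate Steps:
x = -290/13 (x = 2*((-14 + 2) - 11/(-13)) = 2*(-12 - 11*(-1/13)) = 2*(-12 + 11/13) = 2*(-145/13) = -290/13 ≈ -22.308)
T(S) = -290/13 - S + 2*S**2 (T(S) = ((S**2 + S*S) - 290/13) - S = ((S**2 + S**2) - 290/13) - S = (2*S**2 - 290/13) - S = (-290/13 + 2*S**2) - S = -290/13 - S + 2*S**2)
(T(37) - 1989) - 1773 = ((-290/13 - 1*37 + 2*37**2) - 1989) - 1773 = ((-290/13 - 37 + 2*1369) - 1989) - 1773 = ((-290/13 - 37 + 2738) - 1989) - 1773 = (34823/13 - 1989) - 1773 = 8966/13 - 1773 = -14083/13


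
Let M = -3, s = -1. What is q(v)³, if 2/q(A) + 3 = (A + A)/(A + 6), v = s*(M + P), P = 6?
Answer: -8/125 ≈ -0.064000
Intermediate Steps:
v = -3 (v = -(-3 + 6) = -1*3 = -3)
q(A) = 2/(-3 + 2*A/(6 + A)) (q(A) = 2/(-3 + (A + A)/(A + 6)) = 2/(-3 + (2*A)/(6 + A)) = 2/(-3 + 2*A/(6 + A)))
q(v)³ = (2*(-6 - 1*(-3))/(18 - 3))³ = (2*(-6 + 3)/15)³ = (2*(1/15)*(-3))³ = (-⅖)³ = -8/125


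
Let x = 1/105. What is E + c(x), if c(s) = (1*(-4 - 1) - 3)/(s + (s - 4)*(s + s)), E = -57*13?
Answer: -454953/733 ≈ -620.67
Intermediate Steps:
E = -741
x = 1/105 ≈ 0.0095238
c(s) = -8/(s + 2*s*(-4 + s)) (c(s) = (1*(-5) - 3)/(s + (-4 + s)*(2*s)) = (-5 - 3)/(s + 2*s*(-4 + s)) = -8/(s + 2*s*(-4 + s)))
E + c(x) = -741 - 8/(1/105*(-7 + 2*(1/105))) = -741 - 8*105/(-7 + 2/105) = -741 - 8*105/(-733/105) = -741 - 8*105*(-105/733) = -741 + 88200/733 = -454953/733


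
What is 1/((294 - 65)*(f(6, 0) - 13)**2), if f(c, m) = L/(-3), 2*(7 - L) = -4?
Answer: 1/58624 ≈ 1.7058e-5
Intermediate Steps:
L = 9 (L = 7 - 1/2*(-4) = 7 + 2 = 9)
f(c, m) = -3 (f(c, m) = 9/(-3) = 9*(-1/3) = -3)
1/((294 - 65)*(f(6, 0) - 13)**2) = 1/((294 - 65)*(-3 - 13)**2) = 1/(229*(-16)**2) = 1/(229*256) = 1/58624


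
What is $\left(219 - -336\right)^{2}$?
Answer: $308025$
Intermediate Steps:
$\left(219 - -336\right)^{2} = \left(219 + 336\right)^{2} = 555^{2} = 308025$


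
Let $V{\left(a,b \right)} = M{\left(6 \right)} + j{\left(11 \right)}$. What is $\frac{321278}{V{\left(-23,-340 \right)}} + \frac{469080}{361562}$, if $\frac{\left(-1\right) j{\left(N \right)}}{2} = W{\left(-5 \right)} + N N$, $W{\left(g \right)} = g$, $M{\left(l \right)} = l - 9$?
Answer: $- \frac{58025841218}{42483535} \approx -1365.8$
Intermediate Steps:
$M{\left(l \right)} = -9 + l$
$j{\left(N \right)} = 10 - 2 N^{2}$ ($j{\left(N \right)} = - 2 \left(-5 + N N\right) = - 2 \left(-5 + N^{2}\right) = 10 - 2 N^{2}$)
$V{\left(a,b \right)} = -235$ ($V{\left(a,b \right)} = \left(-9 + 6\right) + \left(10 - 2 \cdot 11^{2}\right) = -3 + \left(10 - 242\right) = -3 - 232 = -235$)
$\frac{321278}{V{\left(-23,-340 \right)}} + \frac{469080}{361562} = \frac{321278}{-235} + \frac{469080}{361562} = 321278 \left(- \frac{1}{235}\right) + 469080 \cdot \frac{1}{361562} = - \frac{321278}{235} + \frac{234540}{180781} = - \frac{58025841218}{42483535}$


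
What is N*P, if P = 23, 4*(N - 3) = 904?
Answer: 5267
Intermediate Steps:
N = 229 (N = 3 + (¼)*904 = 3 + 226 = 229)
N*P = 229*23 = 5267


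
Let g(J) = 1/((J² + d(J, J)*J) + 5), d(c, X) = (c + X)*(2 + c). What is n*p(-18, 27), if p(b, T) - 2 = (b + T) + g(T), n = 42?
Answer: 9936717/21508 ≈ 462.00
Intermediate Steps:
d(c, X) = (2 + c)*(X + c) (d(c, X) = (X + c)*(2 + c) = (2 + c)*(X + c))
g(J) = 1/(5 + J² + J*(2*J² + 4*J)) (g(J) = 1/((J² + (J² + 2*J + 2*J + J*J)*J) + 5) = 1/((J² + (J² + 2*J + 2*J + J²)*J) + 5) = 1/((J² + (2*J² + 4*J)*J) + 5) = 1/((J² + J*(2*J² + 4*J)) + 5) = 1/(5 + J² + J*(2*J² + 4*J)))
p(b, T) = 2 + T + b + 1/(5 + 2*T³ + 5*T²) (p(b, T) = 2 + ((b + T) + 1/(5 + 2*T³ + 5*T²)) = 2 + ((T + b) + 1/(5 + 2*T³ + 5*T²)) = 2 + (T + b + 1/(5 + 2*T³ + 5*T²)) = 2 + T + b + 1/(5 + 2*T³ + 5*T²))
n*p(-18, 27) = 42*((1 + (2 + 27 - 18)*(5 + 27² + 2*27²*(2 + 27)))/(5 + 27² + 2*27²*(2 + 27))) = 42*((1 + 11*(5 + 729 + 2*729*29))/(5 + 729 + 2*729*29)) = 42*((1 + 11*(5 + 729 + 42282))/(5 + 729 + 42282)) = 42*((1 + 11*43016)/43016) = 42*((1 + 473176)/43016) = 42*((1/43016)*473177) = 42*(473177/43016) = 9936717/21508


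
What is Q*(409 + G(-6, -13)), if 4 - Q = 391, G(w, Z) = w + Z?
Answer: -150930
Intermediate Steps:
G(w, Z) = Z + w
Q = -387 (Q = 4 - 1*391 = 4 - 391 = -387)
Q*(409 + G(-6, -13)) = -387*(409 + (-13 - 6)) = -387*(409 - 19) = -387*390 = -150930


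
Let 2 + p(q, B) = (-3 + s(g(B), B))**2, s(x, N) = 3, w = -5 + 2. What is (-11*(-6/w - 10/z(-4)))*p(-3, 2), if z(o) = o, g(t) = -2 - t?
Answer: 99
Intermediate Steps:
w = -3
p(q, B) = -2 (p(q, B) = -2 + (-3 + 3)**2 = -2 + 0**2 = -2 + 0 = -2)
(-11*(-6/w - 10/z(-4)))*p(-3, 2) = -11*(-6/(-3) - 10/(-4))*(-2) = -11*(-6*(-1/3) - 10*(-1/4))*(-2) = -11*(2 + 5/2)*(-2) = -11*9/2*(-2) = -99/2*(-2) = 99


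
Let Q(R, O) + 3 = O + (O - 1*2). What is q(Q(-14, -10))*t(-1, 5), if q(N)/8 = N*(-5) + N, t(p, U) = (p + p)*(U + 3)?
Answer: -12800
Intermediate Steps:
t(p, U) = 2*p*(3 + U) (t(p, U) = (2*p)*(3 + U) = 2*p*(3 + U))
Q(R, O) = -5 + 2*O (Q(R, O) = -3 + (O + (O - 1*2)) = -3 + (O + (O - 2)) = -3 + (O + (-2 + O)) = -3 + (-2 + 2*O) = -5 + 2*O)
q(N) = -32*N (q(N) = 8*(N*(-5) + N) = 8*(-5*N + N) = 8*(-4*N) = -32*N)
q(Q(-14, -10))*t(-1, 5) = (-32*(-5 + 2*(-10)))*(2*(-1)*(3 + 5)) = (-32*(-5 - 20))*(2*(-1)*8) = -32*(-25)*(-16) = 800*(-16) = -12800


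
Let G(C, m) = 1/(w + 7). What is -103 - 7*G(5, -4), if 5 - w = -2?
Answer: -207/2 ≈ -103.50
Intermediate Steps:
w = 7 (w = 5 - 1*(-2) = 5 + 2 = 7)
G(C, m) = 1/14 (G(C, m) = 1/(7 + 7) = 1/14)
-103 - 7*G(5, -4) = -103 - 7*1/14 = -103 - 1/2 = -207/2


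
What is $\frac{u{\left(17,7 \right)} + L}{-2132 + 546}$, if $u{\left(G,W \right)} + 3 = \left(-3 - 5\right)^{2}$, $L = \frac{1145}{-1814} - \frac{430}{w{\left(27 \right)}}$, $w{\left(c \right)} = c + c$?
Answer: $- \frac{197441}{5975316} \approx -0.033043$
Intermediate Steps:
$w{\left(c \right)} = 2 c$
$L = - \frac{420925}{48978}$ ($L = \frac{1145}{-1814} - \frac{430}{2 \cdot 27} = 1145 \left(- \frac{1}{1814}\right) - \frac{430}{54} = - \frac{1145}{1814} - \frac{215}{27} = - \frac{420925}{48978} \approx -8.5942$)
$u{\left(G,W \right)} = 61$ ($u{\left(G,W \right)} = -3 + \left(-3 - 5\right)^{2} = -3 + \left(-8\right)^{2} = -3 + 64 = 61$)
$\frac{u{\left(17,7 \right)} + L}{-2132 + 546} = \frac{61 - \frac{420925}{48978}}{-2132 + 546} = \frac{2566733}{48978 \left(-1586\right)} = \frac{2566733}{48978} \left(- \frac{1}{1586}\right) = - \frac{197441}{5975316}$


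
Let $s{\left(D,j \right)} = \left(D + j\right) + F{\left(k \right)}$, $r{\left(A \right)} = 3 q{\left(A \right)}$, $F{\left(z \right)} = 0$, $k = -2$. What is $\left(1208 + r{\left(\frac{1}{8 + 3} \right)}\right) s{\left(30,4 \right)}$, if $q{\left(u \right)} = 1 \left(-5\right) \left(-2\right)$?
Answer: $42092$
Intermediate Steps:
$q{\left(u \right)} = 10$ ($q{\left(u \right)} = \left(-5\right) \left(-2\right) = 10$)
$r{\left(A \right)} = 30$ ($r{\left(A \right)} = 3 \cdot 10 = 30$)
$s{\left(D,j \right)} = D + j$ ($s{\left(D,j \right)} = \left(D + j\right) + 0 = D + j$)
$\left(1208 + r{\left(\frac{1}{8 + 3} \right)}\right) s{\left(30,4 \right)} = \left(1208 + 30\right) \left(30 + 4\right) = 1238 \cdot 34 = 42092$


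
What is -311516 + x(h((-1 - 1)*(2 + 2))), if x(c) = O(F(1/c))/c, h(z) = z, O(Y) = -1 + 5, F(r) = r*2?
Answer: -623033/2 ≈ -3.1152e+5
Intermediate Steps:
F(r) = 2*r
O(Y) = 4
x(c) = 4/c
-311516 + x(h((-1 - 1)*(2 + 2))) = -311516 + 4/(((-1 - 1)*(2 + 2))) = -311516 + 4/((-2*4)) = -311516 + 4/(-8) = -311516 + 4*(-⅛) = -311516 - ½ = -623033/2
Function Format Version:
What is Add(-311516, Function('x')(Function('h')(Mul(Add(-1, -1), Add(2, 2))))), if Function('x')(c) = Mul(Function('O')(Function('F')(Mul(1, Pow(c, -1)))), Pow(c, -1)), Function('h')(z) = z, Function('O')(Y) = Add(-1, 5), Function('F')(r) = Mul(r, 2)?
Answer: Rational(-623033, 2) ≈ -3.1152e+5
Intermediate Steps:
Function('F')(r) = Mul(2, r)
Function('O')(Y) = 4
Function('x')(c) = Mul(4, Pow(c, -1))
Add(-311516, Function('x')(Function('h')(Mul(Add(-1, -1), Add(2, 2))))) = Add(-311516, Mul(4, Pow(Mul(Add(-1, -1), Add(2, 2)), -1))) = Add(-311516, Mul(4, Pow(Mul(-2, 4), -1))) = Add(-311516, Mul(4, Pow(-8, -1))) = Add(-311516, Mul(4, Rational(-1, 8))) = Add(-311516, Rational(-1, 2)) = Rational(-623033, 2)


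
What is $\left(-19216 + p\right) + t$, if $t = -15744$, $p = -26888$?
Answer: $-61848$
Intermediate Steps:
$\left(-19216 + p\right) + t = \left(-19216 - 26888\right) - 15744 = -46104 - 15744 = -61848$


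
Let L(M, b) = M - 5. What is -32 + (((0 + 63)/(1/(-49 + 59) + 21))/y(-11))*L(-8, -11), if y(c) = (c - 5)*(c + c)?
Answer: -1192447/37136 ≈ -32.110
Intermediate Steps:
y(c) = 2*c*(-5 + c) (y(c) = (-5 + c)*(2*c) = 2*c*(-5 + c))
L(M, b) = -5 + M
-32 + (((0 + 63)/(1/(-49 + 59) + 21))/y(-11))*L(-8, -11) = -32 + (((0 + 63)/(1/(-49 + 59) + 21))/((2*(-11)*(-5 - 11))))*(-5 - 8) = -32 + ((63/(1/10 + 21))/((2*(-11)*(-16))))*(-13) = -32 + ((63/(⅒ + 21))/352)*(-13) = -32 + ((63/(211/10))*(1/352))*(-13) = -32 + ((63*(10/211))*(1/352))*(-13) = -32 + ((630/211)*(1/352))*(-13) = -32 + (315/37136)*(-13) = -32 - 4095/37136 = -1192447/37136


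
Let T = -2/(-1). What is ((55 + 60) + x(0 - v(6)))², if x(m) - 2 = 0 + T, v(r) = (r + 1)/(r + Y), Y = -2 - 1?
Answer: 14161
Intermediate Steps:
T = 2 (T = -2*(-1) = 2)
Y = -3
v(r) = (1 + r)/(-3 + r) (v(r) = (r + 1)/(r - 3) = (1 + r)/(-3 + r))
x(m) = 4 (x(m) = 2 + (0 + 2) = 2 + 2 = 4)
((55 + 60) + x(0 - v(6)))² = ((55 + 60) + 4)² = (115 + 4)² = 119² = 14161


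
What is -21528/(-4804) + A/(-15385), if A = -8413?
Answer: 92906083/18477385 ≈ 5.0281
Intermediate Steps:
-21528/(-4804) + A/(-15385) = -21528/(-4804) - 8413/(-15385) = -21528*(-1/4804) - 8413*(-1/15385) = 5382/1201 + 8413/15385 = 92906083/18477385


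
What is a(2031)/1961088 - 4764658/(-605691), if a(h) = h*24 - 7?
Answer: 3124477730057/395937783936 ≈ 7.8913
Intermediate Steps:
a(h) = -7 + 24*h (a(h) = 24*h - 7 = -7 + 24*h)
a(2031)/1961088 - 4764658/(-605691) = (-7 + 24*2031)/1961088 - 4764658/(-605691) = (-7 + 48744)*(1/1961088) - 4764658*(-1/605691) = 48737*(1/1961088) + 4764658/605691 = 48737/1961088 + 4764658/605691 = 3124477730057/395937783936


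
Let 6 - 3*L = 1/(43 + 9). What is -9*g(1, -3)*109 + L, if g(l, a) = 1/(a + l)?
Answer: 76829/156 ≈ 492.49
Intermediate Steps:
L = 311/156 (L = 2 - 1/(3*(43 + 9)) = 2 - ⅓/52 = 2 - ⅓*1/52 = 2 - 1/156 = 311/156 ≈ 1.9936)
-9*g(1, -3)*109 + L = -9/(-3 + 1)*109 + 311/156 = -9/(-2)*109 + 311/156 = -9*(-½)*109 + 311/156 = (9/2)*109 + 311/156 = 981/2 + 311/156 = 76829/156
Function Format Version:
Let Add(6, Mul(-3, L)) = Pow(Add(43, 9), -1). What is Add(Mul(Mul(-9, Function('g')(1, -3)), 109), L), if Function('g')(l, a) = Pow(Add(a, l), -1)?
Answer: Rational(76829, 156) ≈ 492.49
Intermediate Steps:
L = Rational(311, 156) (L = Add(2, Mul(Rational(-1, 3), Pow(Add(43, 9), -1))) = Add(2, Mul(Rational(-1, 3), Pow(52, -1))) = Add(2, Mul(Rational(-1, 3), Rational(1, 52))) = Add(2, Rational(-1, 156)) = Rational(311, 156) ≈ 1.9936)
Add(Mul(Mul(-9, Function('g')(1, -3)), 109), L) = Add(Mul(Mul(-9, Pow(Add(-3, 1), -1)), 109), Rational(311, 156)) = Add(Mul(Mul(-9, Pow(-2, -1)), 109), Rational(311, 156)) = Add(Mul(Mul(-9, Rational(-1, 2)), 109), Rational(311, 156)) = Add(Mul(Rational(9, 2), 109), Rational(311, 156)) = Add(Rational(981, 2), Rational(311, 156)) = Rational(76829, 156)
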